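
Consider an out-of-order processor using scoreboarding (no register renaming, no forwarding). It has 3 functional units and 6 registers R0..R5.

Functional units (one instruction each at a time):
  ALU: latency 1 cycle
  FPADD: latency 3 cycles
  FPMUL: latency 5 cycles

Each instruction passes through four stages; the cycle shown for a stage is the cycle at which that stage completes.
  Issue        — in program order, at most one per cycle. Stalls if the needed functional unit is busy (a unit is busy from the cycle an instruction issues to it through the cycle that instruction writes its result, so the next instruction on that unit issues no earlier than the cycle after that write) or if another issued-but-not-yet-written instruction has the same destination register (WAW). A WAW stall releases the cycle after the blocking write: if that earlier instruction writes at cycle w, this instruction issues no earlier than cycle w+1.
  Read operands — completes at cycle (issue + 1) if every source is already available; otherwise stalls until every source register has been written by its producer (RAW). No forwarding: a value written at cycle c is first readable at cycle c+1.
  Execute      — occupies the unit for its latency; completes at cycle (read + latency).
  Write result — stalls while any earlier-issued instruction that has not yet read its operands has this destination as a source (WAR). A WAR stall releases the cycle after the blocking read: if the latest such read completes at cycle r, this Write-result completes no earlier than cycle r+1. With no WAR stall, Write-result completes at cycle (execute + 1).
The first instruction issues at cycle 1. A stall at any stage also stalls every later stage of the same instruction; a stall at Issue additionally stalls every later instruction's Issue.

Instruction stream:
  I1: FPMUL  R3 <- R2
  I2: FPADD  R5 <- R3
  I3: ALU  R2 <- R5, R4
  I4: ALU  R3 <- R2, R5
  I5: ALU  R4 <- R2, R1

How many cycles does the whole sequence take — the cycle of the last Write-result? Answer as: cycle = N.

I1 -> (1, 2, 7, 8)
I2 -> (2, 9, 12, 13)  // RAW R3: wait I1 write@8
I3 -> (3, 14, 15, 16)  // RAW R5: wait I2 write@13
I4 -> (17, 18, 19, 20)  // struct: ALU busy until I3 writes@16
I5 -> (21, 22, 23, 24)  // struct: ALU busy until I4 writes@20

cycle = 24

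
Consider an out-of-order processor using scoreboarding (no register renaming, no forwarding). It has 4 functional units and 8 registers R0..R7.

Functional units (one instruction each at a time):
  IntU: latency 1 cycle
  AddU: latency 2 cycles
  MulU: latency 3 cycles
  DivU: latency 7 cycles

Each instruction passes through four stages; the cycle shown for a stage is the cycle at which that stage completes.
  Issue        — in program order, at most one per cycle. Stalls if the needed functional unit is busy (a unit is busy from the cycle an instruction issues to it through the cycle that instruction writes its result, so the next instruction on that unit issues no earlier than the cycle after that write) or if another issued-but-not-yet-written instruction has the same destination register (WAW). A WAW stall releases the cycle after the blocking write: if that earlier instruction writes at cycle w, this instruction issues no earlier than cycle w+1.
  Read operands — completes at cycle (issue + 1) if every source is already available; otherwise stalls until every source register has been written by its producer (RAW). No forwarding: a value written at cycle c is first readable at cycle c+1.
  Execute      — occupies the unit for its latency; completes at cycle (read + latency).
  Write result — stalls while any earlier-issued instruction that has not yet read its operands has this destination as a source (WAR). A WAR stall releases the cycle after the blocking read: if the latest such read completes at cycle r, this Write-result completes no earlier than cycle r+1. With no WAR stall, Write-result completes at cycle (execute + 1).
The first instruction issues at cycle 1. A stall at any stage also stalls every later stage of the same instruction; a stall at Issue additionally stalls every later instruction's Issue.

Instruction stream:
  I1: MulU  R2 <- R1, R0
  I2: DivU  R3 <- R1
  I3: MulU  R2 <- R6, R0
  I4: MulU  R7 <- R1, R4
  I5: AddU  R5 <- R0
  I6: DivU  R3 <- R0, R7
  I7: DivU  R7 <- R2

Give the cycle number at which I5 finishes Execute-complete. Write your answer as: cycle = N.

cycle = 17

t=1  issue I1 (MulU)
t=2  I1 read-ops | issue I2 (DivU)
t=3  I2 read-ops
t=5  I1 finished on MulU
t=6  I1→R2
t=7  issue I3 (MulU)
t=8  I3 read-ops
t=10  I2 finished on DivU
t=11  I2→R3 | I3 finished on MulU
t=12  I3→R2
t=13  issue I4 (MulU)
t=14  I4 read-ops | issue I5 (AddU)
t=15  I5 read-ops | issue I6 (DivU)
t=17  I4 finished on MulU | I5 finished on AddU
t=18  I4→R7 | I5→R5
t=19  I6 read-ops
t=26  I6 finished on DivU
t=27  I6→R3
t=28  issue I7 (DivU)
t=29  I7 read-ops
t=36  I7 finished on DivU
t=37  I7→R7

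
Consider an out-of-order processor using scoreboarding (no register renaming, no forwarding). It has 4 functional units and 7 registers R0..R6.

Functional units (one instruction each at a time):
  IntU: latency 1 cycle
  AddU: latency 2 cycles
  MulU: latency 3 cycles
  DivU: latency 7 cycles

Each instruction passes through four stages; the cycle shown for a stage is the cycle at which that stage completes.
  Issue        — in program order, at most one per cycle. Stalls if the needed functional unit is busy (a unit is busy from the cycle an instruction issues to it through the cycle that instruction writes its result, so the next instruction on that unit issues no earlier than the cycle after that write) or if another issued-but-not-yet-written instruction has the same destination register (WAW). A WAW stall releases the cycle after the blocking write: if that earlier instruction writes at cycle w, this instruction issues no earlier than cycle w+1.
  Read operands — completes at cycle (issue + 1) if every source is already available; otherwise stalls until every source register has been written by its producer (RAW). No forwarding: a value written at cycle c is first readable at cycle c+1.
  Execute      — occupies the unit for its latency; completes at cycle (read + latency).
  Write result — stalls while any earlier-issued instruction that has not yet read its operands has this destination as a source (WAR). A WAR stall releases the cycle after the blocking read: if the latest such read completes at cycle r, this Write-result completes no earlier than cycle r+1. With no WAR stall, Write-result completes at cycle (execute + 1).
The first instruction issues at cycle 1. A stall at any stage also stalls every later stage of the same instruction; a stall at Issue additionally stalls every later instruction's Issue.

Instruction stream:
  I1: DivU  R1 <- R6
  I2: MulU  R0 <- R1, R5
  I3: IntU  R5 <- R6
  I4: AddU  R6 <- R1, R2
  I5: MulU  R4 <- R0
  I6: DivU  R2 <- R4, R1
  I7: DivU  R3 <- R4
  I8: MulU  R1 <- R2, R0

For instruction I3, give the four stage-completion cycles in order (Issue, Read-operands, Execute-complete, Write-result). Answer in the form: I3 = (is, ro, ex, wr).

[1] issue I1 (DivU)
[2] I1 read-ops · issue I2 (MulU)
[3] issue I3 (IntU)
[4] I3 read-ops · issue I4 (AddU)
[5] I3 finished on IntU
[9] I1 finished on DivU
[10] I1→R1
[11] I2 read-ops · I4 read-ops
[12] I3→R5
[13] I4 finished on AddU
[14] I2 finished on MulU · I4→R6
[15] I2→R0
[16] issue I5 (MulU)
[17] I5 read-ops · issue I6 (DivU)
[20] I5 finished on MulU
[21] I5→R4
[22] I6 read-ops
[29] I6 finished on DivU
[30] I6→R2
[31] issue I7 (DivU)
[32] I7 read-ops · issue I8 (MulU)
[33] I8 read-ops
[36] I8 finished on MulU
[37] I8→R1
[39] I7 finished on DivU
[40] I7→R3

I3 = (3, 4, 5, 12)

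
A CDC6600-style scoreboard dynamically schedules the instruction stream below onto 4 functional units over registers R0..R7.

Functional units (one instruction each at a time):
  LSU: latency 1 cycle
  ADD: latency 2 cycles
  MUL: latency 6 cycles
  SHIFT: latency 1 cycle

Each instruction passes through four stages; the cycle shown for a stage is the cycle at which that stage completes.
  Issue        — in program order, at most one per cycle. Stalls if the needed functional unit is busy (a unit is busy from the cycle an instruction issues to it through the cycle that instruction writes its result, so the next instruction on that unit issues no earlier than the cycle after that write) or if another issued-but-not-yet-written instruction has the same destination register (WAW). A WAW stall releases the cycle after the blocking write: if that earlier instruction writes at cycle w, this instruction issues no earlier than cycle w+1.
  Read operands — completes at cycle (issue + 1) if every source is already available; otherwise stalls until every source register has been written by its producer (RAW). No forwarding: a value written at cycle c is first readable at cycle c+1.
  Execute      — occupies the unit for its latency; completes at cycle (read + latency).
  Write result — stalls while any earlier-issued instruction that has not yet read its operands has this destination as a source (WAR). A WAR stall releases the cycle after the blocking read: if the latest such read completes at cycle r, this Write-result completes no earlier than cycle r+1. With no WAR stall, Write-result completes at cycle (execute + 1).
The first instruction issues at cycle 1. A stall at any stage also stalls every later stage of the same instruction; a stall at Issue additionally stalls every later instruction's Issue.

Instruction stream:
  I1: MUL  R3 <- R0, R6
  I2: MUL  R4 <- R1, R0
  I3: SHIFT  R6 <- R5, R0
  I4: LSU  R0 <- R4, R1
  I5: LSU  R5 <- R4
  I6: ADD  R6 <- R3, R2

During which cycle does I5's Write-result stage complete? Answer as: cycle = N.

[1] issue I1 (MUL)
[2] I1 read-ops
[8] I1 finished on MUL
[9] I1→R3
[10] issue I2 (MUL)
[11] I2 read-ops · issue I3 (SHIFT)
[12] I3 read-ops · issue I4 (LSU)
[13] I3 finished on SHIFT
[14] I3→R6
[17] I2 finished on MUL
[18] I2→R4
[19] I4 read-ops
[20] I4 finished on LSU
[21] I4→R0
[22] issue I5 (LSU)
[23] I5 read-ops · issue I6 (ADD)
[24] I5 finished on LSU · I6 read-ops
[25] I5→R5
[26] I6 finished on ADD
[27] I6→R6

cycle = 25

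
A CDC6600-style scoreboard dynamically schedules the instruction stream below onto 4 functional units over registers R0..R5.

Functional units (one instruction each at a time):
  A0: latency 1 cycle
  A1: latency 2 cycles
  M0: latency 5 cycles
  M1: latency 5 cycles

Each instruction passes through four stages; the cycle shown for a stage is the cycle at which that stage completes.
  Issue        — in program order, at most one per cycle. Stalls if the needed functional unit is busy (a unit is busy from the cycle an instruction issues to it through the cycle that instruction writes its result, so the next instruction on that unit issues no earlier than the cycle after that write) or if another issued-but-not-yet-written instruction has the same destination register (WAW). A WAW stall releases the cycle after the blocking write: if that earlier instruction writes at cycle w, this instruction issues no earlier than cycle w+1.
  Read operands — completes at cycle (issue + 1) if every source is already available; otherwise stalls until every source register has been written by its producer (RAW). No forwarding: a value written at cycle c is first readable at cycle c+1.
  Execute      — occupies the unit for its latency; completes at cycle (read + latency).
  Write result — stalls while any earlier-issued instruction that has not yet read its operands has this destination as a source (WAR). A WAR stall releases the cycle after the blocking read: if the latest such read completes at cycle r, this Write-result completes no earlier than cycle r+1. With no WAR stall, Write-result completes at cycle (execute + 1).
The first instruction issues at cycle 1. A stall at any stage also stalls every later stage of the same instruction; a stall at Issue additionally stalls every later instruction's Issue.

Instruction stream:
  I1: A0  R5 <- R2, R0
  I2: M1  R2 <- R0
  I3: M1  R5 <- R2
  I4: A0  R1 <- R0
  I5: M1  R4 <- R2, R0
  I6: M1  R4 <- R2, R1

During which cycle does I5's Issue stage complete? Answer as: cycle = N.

c1: I1→A0
c2: I1 RO · I2→M1
c3: I1 EX · I2 RO
c4: I1 WR R5
c8: I2 EX
c9: I2 WR R2
c10: I3→M1
c11: I3 RO · I4→A0
c12: I4 RO
c13: I4 EX
c14: I4 WR R1
c16: I3 EX
c17: I3 WR R5
c18: I5→M1
c19: I5 RO
c24: I5 EX
c25: I5 WR R4
c26: I6→M1
c27: I6 RO
c32: I6 EX
c33: I6 WR R4

cycle = 18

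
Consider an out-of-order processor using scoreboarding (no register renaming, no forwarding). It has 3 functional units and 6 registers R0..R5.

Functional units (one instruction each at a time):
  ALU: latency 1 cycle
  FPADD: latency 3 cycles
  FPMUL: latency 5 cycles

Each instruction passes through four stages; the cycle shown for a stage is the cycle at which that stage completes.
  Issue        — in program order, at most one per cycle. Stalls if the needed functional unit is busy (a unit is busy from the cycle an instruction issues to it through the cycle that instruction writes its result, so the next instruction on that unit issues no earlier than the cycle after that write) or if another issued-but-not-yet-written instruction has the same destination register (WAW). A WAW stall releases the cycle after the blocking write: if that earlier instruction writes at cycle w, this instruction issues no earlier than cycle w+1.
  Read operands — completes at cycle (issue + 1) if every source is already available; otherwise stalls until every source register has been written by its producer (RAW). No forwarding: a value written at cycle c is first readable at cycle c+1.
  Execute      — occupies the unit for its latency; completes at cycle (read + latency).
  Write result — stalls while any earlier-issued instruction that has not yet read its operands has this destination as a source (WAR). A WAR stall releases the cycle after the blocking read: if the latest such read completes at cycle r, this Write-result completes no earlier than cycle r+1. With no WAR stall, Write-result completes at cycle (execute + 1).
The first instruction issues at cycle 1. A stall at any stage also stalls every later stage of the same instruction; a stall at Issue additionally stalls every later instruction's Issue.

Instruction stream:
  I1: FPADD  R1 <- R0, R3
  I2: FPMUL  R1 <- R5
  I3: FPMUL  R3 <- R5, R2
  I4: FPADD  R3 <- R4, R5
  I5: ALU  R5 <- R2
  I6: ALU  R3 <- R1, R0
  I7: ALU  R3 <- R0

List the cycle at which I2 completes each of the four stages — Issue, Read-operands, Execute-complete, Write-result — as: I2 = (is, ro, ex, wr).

1) issue 1, read 2, done 5, write 6
2) issue 7, read 8, done 13, write 14  <WAW R1: wait I1 write@6>
3) issue 15, read 16, done 21, write 22  <struct: FPMUL busy until I2 writes@14>
4) issue 23, read 24, done 27, write 28  <WAW R3: wait I3 write@22>
5) issue 24, read 25, done 26, write 27
6) issue 29, read 30, done 31, write 32  <WAW R3: wait I4 write@28>
7) issue 33, read 34, done 35, write 36  <struct: ALU busy until I6 writes@32>

I2 = (7, 8, 13, 14)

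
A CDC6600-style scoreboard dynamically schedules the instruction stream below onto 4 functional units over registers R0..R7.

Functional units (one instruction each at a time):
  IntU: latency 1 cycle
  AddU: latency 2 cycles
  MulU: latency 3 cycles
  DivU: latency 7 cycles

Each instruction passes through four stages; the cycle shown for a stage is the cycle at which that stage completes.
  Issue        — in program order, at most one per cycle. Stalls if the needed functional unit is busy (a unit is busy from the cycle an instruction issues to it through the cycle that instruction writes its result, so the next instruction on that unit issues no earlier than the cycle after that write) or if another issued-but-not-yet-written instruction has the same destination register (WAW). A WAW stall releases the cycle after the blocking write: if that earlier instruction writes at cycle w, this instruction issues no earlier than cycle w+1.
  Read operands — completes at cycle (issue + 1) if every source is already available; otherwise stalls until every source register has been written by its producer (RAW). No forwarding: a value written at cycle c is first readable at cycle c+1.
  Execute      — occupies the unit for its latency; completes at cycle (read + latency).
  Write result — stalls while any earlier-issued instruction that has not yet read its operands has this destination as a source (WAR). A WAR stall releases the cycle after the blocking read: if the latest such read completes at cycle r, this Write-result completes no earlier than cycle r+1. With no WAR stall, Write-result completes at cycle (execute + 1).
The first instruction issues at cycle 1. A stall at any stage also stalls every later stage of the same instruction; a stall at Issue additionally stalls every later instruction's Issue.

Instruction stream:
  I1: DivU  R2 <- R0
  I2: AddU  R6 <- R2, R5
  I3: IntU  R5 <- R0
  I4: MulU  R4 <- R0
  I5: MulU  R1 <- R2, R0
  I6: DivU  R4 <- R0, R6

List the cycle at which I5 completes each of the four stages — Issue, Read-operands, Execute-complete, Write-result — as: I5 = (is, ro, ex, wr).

cycle 1: issue I1 (DivU)
cycle 2: I1 read-ops · issue I2 (AddU)
cycle 3: issue I3 (IntU)
cycle 4: I3 read-ops · issue I4 (MulU)
cycle 5: I3 finished on IntU · I4 read-ops
cycle 8: I4 finished on MulU
cycle 9: I1 finished on DivU · I4→R4
cycle 10: I1→R2 · issue I5 (MulU)
cycle 11: I2 read-ops · I5 read-ops · issue I6 (DivU)
cycle 12: I3→R5
cycle 13: I2 finished on AddU
cycle 14: I2→R6 · I5 finished on MulU
cycle 15: I5→R1 · I6 read-ops
cycle 22: I6 finished on DivU
cycle 23: I6→R4

I5 = (10, 11, 14, 15)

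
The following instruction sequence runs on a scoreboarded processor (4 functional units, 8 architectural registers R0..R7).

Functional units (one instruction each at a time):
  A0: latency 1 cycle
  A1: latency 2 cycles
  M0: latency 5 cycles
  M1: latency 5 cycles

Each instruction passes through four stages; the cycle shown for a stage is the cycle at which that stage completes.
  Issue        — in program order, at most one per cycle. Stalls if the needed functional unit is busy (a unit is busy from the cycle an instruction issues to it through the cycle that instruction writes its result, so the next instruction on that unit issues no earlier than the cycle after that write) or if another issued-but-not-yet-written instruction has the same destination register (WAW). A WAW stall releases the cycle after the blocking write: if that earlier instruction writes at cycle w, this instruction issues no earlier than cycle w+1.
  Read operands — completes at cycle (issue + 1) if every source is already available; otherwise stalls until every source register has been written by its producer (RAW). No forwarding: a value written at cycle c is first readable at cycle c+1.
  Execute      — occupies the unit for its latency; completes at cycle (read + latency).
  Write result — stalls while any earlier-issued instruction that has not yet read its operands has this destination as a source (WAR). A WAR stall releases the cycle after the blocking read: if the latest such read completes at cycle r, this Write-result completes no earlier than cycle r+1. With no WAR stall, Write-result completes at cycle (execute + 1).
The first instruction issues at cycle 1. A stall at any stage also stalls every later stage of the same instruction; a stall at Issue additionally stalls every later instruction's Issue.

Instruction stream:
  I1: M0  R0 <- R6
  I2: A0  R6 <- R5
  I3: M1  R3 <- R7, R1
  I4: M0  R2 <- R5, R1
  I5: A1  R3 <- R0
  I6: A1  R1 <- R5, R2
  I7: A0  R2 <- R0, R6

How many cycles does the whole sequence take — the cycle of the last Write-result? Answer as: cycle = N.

cycle = 20

[I1] 1/2/7/8
[I2] 2/3/4/5
[I3] 3/4/9/10
[I4] 9/10/15/16  (struct: M0 busy until I1 writes@8)
[I5] 11/12/14/15  (WAW R3: wait I3 write@10)
[I6] 16/17/19/20  (struct: A1 busy until I5 writes@15)
[I7] 17/18/19/20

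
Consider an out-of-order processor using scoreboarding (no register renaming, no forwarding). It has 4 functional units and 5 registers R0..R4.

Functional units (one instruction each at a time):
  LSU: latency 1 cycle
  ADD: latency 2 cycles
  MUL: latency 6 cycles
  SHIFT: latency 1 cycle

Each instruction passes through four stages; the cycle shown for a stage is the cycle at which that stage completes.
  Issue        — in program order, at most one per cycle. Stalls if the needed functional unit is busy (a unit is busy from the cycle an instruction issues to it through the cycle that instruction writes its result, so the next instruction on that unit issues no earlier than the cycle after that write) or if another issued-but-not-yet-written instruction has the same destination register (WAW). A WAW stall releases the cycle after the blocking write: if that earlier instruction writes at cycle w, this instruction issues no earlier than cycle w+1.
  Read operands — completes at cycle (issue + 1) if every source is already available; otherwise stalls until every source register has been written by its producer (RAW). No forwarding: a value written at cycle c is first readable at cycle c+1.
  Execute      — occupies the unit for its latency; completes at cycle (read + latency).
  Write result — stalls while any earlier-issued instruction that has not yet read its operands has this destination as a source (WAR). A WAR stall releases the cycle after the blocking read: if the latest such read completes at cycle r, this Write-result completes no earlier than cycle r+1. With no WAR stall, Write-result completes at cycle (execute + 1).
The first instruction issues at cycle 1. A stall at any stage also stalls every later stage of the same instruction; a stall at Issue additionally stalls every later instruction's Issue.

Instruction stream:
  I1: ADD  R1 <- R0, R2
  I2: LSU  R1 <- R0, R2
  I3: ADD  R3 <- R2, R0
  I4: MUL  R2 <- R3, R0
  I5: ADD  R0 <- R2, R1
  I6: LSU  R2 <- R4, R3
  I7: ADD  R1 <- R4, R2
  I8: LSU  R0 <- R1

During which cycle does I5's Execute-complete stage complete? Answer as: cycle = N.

c1: issue I1 (ADD)
c2: I1 read-ops
c4: I1 finished on ADD
c5: I1→R1
c6: issue I2 (LSU)
c7: I2 read-ops, issue I3 (ADD)
c8: I2 finished on LSU, I3 read-ops, issue I4 (MUL)
c9: I2→R1
c10: I3 finished on ADD
c11: I3→R3
c12: I4 read-ops, issue I5 (ADD)
c18: I4 finished on MUL
c19: I4→R2
c20: I5 read-ops, issue I6 (LSU)
c21: I6 read-ops
c22: I5 finished on ADD, I6 finished on LSU
c23: I5→R0, I6→R2
c24: issue I7 (ADD)
c25: I7 read-ops, issue I8 (LSU)
c27: I7 finished on ADD
c28: I7→R1
c29: I8 read-ops
c30: I8 finished on LSU
c31: I8→R0

cycle = 22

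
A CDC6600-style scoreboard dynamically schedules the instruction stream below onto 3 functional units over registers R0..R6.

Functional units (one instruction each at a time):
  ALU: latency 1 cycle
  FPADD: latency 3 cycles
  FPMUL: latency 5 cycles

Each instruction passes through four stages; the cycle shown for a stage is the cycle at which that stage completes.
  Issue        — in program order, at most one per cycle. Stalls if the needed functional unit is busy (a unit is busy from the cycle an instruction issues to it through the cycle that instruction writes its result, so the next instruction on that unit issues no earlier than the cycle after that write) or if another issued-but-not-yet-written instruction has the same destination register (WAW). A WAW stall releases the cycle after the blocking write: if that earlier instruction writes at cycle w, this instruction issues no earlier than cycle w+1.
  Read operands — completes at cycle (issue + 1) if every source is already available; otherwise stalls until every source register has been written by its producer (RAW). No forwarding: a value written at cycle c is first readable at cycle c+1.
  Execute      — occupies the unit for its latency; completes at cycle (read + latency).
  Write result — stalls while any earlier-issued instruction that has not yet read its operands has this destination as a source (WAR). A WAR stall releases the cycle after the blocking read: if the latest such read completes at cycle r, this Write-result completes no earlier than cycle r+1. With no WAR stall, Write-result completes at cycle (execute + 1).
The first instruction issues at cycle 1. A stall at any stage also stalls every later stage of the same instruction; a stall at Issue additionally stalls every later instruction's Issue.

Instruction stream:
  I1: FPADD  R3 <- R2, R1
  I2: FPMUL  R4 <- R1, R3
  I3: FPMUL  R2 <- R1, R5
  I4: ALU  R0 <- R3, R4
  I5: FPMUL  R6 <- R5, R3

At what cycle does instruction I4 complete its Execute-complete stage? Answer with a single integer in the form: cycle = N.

cycle = 17

I1 -> (1, 2, 5, 6)
I2 -> (2, 7, 12, 13)  // RAW R3: wait I1 write@6
I3 -> (14, 15, 20, 21)  // struct: FPMUL busy until I2 writes@13
I4 -> (15, 16, 17, 18)
I5 -> (22, 23, 28, 29)  // struct: FPMUL busy until I3 writes@21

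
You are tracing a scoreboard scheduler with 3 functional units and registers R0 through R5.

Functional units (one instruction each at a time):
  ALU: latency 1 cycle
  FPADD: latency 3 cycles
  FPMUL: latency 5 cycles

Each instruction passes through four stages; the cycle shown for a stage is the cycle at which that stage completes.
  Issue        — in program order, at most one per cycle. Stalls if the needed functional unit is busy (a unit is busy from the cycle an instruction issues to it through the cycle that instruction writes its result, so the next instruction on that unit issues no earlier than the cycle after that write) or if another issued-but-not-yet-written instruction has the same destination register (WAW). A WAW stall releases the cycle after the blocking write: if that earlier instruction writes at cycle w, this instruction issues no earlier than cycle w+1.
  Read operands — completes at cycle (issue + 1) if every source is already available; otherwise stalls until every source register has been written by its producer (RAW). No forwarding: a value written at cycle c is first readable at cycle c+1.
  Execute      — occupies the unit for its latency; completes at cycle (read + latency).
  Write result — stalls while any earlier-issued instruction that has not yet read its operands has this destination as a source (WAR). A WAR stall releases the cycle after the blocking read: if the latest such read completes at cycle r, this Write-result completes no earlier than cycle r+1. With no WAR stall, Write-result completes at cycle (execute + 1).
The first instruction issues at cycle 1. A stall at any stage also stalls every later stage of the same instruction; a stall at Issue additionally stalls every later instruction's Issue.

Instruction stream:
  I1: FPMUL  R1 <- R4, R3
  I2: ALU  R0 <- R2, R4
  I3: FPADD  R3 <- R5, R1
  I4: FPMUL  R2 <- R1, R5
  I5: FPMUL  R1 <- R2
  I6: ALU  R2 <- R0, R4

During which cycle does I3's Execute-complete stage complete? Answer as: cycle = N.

[I1] 1/2/7/8
[I2] 2/3/4/5
[I3] 3/9/12/13  (RAW R1: wait I1 write@8)
[I4] 9/10/15/16  (struct: FPMUL busy until I1 writes@8)
[I5] 17/18/23/24  (struct: FPMUL busy until I4 writes@16)
[I6] 18/19/20/21

cycle = 12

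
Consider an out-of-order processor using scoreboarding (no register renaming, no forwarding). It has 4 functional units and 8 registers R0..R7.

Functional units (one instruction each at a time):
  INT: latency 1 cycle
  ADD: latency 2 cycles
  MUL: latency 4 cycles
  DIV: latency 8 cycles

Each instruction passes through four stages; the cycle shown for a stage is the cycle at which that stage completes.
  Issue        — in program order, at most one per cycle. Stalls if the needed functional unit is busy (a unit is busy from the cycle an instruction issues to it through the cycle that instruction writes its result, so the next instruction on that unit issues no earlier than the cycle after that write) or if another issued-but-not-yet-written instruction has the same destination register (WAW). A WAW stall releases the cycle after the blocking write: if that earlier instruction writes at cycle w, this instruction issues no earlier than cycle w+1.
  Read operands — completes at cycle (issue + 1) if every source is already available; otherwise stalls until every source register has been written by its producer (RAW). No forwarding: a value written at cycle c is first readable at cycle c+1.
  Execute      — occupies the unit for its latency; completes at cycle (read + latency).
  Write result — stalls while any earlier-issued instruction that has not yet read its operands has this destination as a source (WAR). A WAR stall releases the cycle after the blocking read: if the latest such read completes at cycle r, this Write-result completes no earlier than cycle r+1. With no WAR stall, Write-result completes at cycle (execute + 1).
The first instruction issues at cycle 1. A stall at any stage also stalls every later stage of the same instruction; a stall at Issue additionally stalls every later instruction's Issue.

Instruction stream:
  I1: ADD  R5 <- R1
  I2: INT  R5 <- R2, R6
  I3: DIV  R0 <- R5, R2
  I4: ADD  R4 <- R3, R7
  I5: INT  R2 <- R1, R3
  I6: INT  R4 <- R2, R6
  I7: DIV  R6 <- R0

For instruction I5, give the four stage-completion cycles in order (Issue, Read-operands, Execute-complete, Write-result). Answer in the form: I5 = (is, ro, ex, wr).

I5 = (10, 11, 12, 13)

c1: I1 issues→ADD
c2: I1 reads
c4: I1 exec-done
c5: I1 writes R5
c6: I2 issues→INT
c7: I2 reads; I3 issues→DIV
c8: I2 exec-done; I4 issues→ADD
c9: I2 writes R5; I4 reads
c10: I3 reads; I5 issues→INT
c11: I4 exec-done; I5 reads
c12: I4 writes R4; I5 exec-done
c13: I5 writes R2
c14: I6 issues→INT
c15: I6 reads
c16: I6 exec-done
c17: I6 writes R4
c18: I3 exec-done
c19: I3 writes R0
c20: I7 issues→DIV
c21: I7 reads
c29: I7 exec-done
c30: I7 writes R6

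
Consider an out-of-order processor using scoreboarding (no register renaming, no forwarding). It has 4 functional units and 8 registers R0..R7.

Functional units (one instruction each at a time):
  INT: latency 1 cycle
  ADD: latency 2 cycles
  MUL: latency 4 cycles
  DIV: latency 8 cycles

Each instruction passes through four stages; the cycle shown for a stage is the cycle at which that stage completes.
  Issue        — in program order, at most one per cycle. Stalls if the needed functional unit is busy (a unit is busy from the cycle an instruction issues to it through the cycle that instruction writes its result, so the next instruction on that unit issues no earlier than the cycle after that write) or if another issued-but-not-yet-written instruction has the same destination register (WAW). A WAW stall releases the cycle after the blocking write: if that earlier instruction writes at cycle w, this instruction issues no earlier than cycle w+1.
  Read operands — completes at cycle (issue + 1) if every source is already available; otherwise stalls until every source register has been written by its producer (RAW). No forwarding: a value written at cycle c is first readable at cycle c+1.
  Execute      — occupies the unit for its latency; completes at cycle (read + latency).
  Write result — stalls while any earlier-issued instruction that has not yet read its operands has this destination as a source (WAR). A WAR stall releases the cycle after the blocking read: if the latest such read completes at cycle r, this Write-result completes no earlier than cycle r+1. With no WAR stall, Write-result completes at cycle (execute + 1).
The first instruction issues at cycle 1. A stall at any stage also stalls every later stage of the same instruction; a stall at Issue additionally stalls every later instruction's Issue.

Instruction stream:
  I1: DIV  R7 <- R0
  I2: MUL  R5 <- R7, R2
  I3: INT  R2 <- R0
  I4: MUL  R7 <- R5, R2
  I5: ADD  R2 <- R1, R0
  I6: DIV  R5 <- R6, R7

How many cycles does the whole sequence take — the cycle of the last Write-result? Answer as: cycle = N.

t=1  issue I1 (DIV)
t=2  I1 read-ops, issue I2 (MUL)
t=3  issue I3 (INT)
t=4  I3 read-ops
t=5  I3 finished on INT
t=10  I1 finished on DIV
t=11  I1→R7
t=12  I2 read-ops
t=13  I3→R2
t=16  I2 finished on MUL
t=17  I2→R5
t=18  issue I4 (MUL)
t=19  I4 read-ops, issue I5 (ADD)
t=20  I5 read-ops, issue I6 (DIV)
t=22  I5 finished on ADD
t=23  I4 finished on MUL, I5→R2
t=24  I4→R7
t=25  I6 read-ops
t=33  I6 finished on DIV
t=34  I6→R5

cycle = 34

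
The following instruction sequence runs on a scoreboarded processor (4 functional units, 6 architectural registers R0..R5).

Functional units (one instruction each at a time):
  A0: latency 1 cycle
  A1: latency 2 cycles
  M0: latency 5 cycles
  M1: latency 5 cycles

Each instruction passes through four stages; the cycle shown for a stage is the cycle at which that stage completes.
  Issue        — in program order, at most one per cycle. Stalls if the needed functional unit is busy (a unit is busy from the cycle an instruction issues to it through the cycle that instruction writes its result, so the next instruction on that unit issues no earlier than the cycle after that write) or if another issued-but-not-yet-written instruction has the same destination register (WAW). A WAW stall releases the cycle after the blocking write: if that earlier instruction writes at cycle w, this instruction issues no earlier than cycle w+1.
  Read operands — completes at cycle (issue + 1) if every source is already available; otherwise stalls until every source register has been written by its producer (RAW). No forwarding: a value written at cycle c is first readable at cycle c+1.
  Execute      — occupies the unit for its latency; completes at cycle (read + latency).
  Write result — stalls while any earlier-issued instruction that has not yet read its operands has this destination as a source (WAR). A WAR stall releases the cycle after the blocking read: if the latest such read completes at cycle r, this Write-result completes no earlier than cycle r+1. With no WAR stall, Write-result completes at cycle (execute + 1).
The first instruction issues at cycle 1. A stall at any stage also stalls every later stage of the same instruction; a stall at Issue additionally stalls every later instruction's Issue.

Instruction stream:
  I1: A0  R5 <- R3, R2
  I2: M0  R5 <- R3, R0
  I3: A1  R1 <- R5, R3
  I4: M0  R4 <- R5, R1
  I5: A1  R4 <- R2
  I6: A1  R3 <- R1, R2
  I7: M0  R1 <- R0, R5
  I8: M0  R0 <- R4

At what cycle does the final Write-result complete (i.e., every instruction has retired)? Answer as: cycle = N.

[1] issue I1 (A0)
[2] I1 read-ops
[3] I1 finished on A0
[4] I1→R5
[5] issue I2 (M0)
[6] I2 read-ops, issue I3 (A1)
[11] I2 finished on M0
[12] I2→R5
[13] I3 read-ops, issue I4 (M0)
[15] I3 finished on A1
[16] I3→R1
[17] I4 read-ops
[22] I4 finished on M0
[23] I4→R4
[24] issue I5 (A1)
[25] I5 read-ops
[27] I5 finished on A1
[28] I5→R4
[29] issue I6 (A1)
[30] I6 read-ops, issue I7 (M0)
[31] I7 read-ops
[32] I6 finished on A1
[33] I6→R3
[36] I7 finished on M0
[37] I7→R1
[38] issue I8 (M0)
[39] I8 read-ops
[44] I8 finished on M0
[45] I8→R0

cycle = 45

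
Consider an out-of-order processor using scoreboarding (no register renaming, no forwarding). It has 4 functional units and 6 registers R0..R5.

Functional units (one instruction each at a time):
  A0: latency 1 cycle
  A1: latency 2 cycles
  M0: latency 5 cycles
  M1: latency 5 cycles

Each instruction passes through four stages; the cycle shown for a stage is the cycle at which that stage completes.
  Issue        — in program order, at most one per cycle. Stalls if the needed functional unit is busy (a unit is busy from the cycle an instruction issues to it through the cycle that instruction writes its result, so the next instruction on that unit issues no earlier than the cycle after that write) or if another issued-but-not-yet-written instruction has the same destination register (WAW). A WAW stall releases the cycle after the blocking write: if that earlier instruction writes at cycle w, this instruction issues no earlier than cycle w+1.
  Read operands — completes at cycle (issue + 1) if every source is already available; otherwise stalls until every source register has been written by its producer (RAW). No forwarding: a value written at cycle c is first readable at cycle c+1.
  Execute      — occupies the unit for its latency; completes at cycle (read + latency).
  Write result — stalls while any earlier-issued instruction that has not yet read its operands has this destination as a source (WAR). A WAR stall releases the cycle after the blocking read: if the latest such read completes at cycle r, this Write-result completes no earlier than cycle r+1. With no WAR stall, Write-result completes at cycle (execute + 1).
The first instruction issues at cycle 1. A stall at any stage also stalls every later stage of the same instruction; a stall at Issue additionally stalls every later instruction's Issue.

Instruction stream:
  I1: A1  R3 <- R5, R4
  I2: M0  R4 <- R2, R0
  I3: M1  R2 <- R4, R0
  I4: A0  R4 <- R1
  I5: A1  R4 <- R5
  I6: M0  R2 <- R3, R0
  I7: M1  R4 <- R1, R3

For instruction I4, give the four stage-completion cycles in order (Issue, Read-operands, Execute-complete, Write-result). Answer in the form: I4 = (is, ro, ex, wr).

c1: I1 dispatched to A1
c2: I1 operands ready · I2 dispatched to M0
c3: I2 operands ready · I3 dispatched to M1
c4: I1 complete
c5: R3←I1
c8: I2 complete
c9: R4←I2
c10: I3 operands ready · I4 dispatched to A0
c11: I4 operands ready
c12: I4 complete
c13: R4←I4
c14: I5 dispatched to A1
c15: I3 complete · I5 operands ready
c16: R2←I3
c17: I5 complete · I6 dispatched to M0
c18: R4←I5 · I6 operands ready
c19: I7 dispatched to M1
c20: I7 operands ready
c23: I6 complete
c24: R2←I6
c25: I7 complete
c26: R4←I7

I4 = (10, 11, 12, 13)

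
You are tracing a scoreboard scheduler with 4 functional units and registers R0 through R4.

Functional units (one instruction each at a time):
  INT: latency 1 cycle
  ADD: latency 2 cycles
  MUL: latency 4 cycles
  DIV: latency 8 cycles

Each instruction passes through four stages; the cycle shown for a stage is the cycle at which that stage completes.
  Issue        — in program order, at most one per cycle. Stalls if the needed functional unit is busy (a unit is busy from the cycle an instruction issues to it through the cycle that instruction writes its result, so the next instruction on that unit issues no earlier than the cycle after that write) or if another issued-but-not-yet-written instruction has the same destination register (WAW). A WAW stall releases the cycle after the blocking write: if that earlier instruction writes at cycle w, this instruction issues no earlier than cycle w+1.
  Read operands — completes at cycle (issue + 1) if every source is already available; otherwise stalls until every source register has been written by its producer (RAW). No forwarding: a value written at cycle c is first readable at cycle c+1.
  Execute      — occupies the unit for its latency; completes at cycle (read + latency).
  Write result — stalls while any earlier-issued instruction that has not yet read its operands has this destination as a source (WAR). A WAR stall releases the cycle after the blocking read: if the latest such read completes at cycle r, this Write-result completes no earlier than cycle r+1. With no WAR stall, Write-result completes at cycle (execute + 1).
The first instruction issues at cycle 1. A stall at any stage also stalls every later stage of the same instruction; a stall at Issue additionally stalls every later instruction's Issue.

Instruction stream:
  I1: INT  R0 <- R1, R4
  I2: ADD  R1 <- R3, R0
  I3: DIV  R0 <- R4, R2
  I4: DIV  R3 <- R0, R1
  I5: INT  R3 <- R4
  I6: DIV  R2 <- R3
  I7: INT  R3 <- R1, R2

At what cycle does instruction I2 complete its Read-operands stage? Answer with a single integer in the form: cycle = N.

[1] I1 issues→INT
[2] I1 reads; I2 issues→ADD
[3] I1 exec-done
[4] I1 writes R0
[5] I2 reads; I3 issues→DIV
[6] I3 reads
[7] I2 exec-done
[8] I2 writes R1
[14] I3 exec-done
[15] I3 writes R0
[16] I4 issues→DIV
[17] I4 reads
[25] I4 exec-done
[26] I4 writes R3
[27] I5 issues→INT
[28] I5 reads; I6 issues→DIV
[29] I5 exec-done
[30] I5 writes R3
[31] I6 reads; I7 issues→INT
[39] I6 exec-done
[40] I6 writes R2
[41] I7 reads
[42] I7 exec-done
[43] I7 writes R3

cycle = 5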